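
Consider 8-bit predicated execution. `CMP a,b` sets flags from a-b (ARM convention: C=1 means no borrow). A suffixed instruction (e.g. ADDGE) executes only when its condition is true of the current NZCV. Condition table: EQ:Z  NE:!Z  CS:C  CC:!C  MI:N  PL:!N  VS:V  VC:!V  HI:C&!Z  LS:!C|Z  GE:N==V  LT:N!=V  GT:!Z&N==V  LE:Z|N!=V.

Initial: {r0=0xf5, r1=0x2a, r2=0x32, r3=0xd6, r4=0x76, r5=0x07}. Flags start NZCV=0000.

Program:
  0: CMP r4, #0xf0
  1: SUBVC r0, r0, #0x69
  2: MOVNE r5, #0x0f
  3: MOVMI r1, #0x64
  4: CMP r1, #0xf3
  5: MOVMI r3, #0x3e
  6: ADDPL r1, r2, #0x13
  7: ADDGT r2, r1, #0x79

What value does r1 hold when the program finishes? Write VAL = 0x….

VAL = 0x45

0: ✓ CMP  NZCV=1001
1: · SUBVC
2: ✓ MOVNE  r5←0x0f
3: ✓ MOVMI  r1←0x64
4: ✓ CMP  NZCV=0000
5: · MOVMI
6: ✓ ADDPL  r1←0x45
7: ✓ ADDGT  r2←0xbe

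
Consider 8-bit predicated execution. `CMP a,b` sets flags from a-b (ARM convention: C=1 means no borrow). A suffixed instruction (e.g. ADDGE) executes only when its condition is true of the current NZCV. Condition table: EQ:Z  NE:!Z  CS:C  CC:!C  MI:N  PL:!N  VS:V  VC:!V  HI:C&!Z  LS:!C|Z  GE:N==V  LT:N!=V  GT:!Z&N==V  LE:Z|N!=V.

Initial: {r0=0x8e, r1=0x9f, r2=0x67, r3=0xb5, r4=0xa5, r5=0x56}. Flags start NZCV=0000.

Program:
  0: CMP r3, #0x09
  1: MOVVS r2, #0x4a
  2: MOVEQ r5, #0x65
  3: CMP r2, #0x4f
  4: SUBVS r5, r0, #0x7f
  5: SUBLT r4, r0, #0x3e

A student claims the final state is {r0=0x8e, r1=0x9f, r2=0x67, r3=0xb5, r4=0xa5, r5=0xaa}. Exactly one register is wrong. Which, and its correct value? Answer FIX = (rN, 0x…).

FIX = (r5, 0x56)

0: ✓ CMP  NZCV=1010
1: · MOVVS
2: · MOVEQ
3: ✓ CMP  NZCV=0010
4: · SUBVS
5: · SUBLT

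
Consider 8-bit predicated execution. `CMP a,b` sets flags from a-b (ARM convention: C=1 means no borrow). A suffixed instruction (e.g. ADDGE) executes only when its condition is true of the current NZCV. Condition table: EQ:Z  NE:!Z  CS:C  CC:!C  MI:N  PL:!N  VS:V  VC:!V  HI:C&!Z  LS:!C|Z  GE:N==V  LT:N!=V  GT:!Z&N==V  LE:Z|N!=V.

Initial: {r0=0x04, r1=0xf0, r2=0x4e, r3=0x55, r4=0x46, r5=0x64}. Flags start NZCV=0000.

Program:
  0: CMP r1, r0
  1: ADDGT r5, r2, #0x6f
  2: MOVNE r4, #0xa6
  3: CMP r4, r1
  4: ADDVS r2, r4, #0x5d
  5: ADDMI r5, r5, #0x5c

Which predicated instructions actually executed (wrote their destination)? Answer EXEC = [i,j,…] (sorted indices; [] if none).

[0] flags=1010 → (cmp)
[1] flags=1010 GT?F → skip
[2] flags=1010 NE?T → r4=0xa6
[3] flags=1000 → (cmp)
[4] flags=1000 VS?F → skip
[5] flags=1000 MI?T → r5=0xc0

EXEC = [2,5]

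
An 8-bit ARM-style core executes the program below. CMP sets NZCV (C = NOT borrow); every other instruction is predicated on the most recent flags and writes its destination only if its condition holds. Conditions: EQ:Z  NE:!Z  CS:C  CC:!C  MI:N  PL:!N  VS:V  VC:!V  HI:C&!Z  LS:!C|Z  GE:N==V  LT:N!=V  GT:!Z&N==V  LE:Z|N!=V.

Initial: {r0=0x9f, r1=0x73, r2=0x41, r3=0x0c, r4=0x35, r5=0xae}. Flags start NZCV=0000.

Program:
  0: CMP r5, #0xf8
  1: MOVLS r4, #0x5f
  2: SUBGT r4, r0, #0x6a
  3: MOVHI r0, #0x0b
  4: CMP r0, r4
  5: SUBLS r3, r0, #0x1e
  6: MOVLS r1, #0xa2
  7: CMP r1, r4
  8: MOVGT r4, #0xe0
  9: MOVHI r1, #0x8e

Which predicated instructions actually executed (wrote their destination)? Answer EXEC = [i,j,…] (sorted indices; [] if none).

0: ✓ CMP  NZCV=1000
1: ✓ MOVLS  r4←0x5f
2: · SUBGT
3: · MOVHI
4: ✓ CMP  NZCV=0011
5: · SUBLS
6: · MOVLS
7: ✓ CMP  NZCV=0010
8: ✓ MOVGT  r4←0xe0
9: ✓ MOVHI  r1←0x8e

EXEC = [1,8,9]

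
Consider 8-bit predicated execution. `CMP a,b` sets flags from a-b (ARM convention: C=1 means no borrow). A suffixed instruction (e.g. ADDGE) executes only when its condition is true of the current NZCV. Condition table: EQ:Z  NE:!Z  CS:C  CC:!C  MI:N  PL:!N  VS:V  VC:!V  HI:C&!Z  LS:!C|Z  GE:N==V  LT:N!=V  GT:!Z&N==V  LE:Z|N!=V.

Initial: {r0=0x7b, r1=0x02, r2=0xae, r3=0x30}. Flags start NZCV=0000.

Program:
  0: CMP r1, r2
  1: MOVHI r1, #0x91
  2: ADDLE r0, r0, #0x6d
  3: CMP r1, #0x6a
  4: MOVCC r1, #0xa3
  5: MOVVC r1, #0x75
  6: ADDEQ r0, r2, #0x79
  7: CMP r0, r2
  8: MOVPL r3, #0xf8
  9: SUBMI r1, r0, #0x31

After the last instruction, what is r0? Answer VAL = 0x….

VAL = 0x7b

0: ✓ CMP  NZCV=0000
1: · MOVHI
2: · ADDLE
3: ✓ CMP  NZCV=1000
4: ✓ MOVCC  r1←0xa3
5: ✓ MOVVC  r1←0x75
6: · ADDEQ
7: ✓ CMP  NZCV=1001
8: · MOVPL
9: ✓ SUBMI  r1←0x4a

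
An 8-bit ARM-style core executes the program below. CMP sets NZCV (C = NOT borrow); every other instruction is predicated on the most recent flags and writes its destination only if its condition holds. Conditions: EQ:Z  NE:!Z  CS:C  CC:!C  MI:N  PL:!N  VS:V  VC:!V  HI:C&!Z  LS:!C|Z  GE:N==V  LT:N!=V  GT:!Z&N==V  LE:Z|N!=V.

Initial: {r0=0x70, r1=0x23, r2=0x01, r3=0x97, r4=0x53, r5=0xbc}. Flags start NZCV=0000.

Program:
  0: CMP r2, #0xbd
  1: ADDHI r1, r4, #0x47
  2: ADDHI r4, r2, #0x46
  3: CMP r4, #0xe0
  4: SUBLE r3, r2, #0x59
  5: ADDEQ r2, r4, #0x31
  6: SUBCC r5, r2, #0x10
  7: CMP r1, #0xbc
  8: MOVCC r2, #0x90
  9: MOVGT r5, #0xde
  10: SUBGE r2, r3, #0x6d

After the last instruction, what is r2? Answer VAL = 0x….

[0] flags=0000 → (cmp)
[1] flags=0000 HI?F → skip
[2] flags=0000 HI?F → skip
[3] flags=0000 → (cmp)
[4] flags=0000 LE?F → skip
[5] flags=0000 EQ?F → skip
[6] flags=0000 CC?T → r5=0xf1
[7] flags=0000 → (cmp)
[8] flags=0000 CC?T → r2=0x90
[9] flags=0000 GT?T → r5=0xde
[10] flags=0000 GE?T → r2=0x2a

VAL = 0x2a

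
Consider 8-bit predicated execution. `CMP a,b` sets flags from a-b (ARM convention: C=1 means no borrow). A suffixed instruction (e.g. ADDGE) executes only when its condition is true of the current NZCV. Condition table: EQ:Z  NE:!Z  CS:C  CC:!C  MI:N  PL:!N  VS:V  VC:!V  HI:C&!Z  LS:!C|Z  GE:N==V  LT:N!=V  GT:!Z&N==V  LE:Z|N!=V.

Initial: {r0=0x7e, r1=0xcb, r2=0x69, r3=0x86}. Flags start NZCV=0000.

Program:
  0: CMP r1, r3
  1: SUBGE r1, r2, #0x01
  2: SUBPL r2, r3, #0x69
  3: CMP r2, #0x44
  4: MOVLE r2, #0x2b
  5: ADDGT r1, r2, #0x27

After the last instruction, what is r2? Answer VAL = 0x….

VAL = 0x2b

0: ✓ CMP  NZCV=0010
1: ✓ SUBGE  r1←0x68
2: ✓ SUBPL  r2←0x1d
3: ✓ CMP  NZCV=1000
4: ✓ MOVLE  r2←0x2b
5: · ADDGT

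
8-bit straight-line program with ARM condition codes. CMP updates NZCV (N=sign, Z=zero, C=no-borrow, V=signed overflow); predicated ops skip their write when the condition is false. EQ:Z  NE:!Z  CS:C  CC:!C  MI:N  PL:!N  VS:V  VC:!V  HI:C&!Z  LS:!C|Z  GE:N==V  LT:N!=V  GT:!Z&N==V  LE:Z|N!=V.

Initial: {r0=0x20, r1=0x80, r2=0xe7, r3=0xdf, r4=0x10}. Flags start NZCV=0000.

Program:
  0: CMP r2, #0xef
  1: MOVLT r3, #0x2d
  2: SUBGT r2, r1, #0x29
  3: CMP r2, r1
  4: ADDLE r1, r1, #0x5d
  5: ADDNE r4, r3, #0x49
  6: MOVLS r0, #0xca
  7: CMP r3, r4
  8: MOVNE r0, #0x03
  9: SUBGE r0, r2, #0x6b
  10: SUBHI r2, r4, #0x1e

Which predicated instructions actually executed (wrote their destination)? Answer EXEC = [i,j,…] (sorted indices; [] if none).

EXEC = [1,5,8]

[0] flags=1000 → (cmp)
[1] flags=1000 LT?T → r3=0x2d
[2] flags=1000 GT?F → skip
[3] flags=0010 → (cmp)
[4] flags=0010 LE?F → skip
[5] flags=0010 NE?T → r4=0x76
[6] flags=0010 LS?F → skip
[7] flags=1000 → (cmp)
[8] flags=1000 NE?T → r0=0x03
[9] flags=1000 GE?F → skip
[10] flags=1000 HI?F → skip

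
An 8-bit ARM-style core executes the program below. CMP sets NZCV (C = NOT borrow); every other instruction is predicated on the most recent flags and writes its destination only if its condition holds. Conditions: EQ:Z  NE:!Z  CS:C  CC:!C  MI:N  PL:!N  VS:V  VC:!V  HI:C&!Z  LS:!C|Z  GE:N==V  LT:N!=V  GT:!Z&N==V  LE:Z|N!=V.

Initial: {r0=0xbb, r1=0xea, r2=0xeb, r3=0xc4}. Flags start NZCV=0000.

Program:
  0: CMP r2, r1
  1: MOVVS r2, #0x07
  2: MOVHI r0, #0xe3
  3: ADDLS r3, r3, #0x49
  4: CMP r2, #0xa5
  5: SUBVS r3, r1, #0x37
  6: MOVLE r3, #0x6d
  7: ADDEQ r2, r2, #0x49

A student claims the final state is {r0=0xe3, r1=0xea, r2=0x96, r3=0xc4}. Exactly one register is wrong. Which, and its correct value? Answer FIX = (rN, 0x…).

FIX = (r2, 0xeb)

0: ✓ CMP  NZCV=0010
1: · MOVVS
2: ✓ MOVHI  r0←0xe3
3: · ADDLS
4: ✓ CMP  NZCV=0010
5: · SUBVS
6: · MOVLE
7: · ADDEQ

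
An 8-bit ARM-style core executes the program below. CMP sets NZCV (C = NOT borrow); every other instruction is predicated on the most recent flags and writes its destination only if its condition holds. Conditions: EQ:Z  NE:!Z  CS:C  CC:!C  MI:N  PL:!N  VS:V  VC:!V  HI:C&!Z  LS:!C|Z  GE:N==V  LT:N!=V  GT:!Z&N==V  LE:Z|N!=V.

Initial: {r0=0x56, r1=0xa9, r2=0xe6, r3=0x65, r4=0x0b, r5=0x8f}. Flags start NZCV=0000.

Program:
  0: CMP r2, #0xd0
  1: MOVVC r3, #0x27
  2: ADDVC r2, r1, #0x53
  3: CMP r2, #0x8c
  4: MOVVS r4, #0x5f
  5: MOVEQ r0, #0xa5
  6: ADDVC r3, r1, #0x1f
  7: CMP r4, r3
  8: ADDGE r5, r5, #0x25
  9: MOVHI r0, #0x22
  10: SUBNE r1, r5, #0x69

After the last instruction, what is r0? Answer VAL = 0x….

VAL = 0x56

0: ✓ CMP  NZCV=0010
1: ✓ MOVVC  r3←0x27
2: ✓ ADDVC  r2←0xfc
3: ✓ CMP  NZCV=0010
4: · MOVVS
5: · MOVEQ
6: ✓ ADDVC  r3←0xc8
7: ✓ CMP  NZCV=0000
8: ✓ ADDGE  r5←0xb4
9: · MOVHI
10: ✓ SUBNE  r1←0x4b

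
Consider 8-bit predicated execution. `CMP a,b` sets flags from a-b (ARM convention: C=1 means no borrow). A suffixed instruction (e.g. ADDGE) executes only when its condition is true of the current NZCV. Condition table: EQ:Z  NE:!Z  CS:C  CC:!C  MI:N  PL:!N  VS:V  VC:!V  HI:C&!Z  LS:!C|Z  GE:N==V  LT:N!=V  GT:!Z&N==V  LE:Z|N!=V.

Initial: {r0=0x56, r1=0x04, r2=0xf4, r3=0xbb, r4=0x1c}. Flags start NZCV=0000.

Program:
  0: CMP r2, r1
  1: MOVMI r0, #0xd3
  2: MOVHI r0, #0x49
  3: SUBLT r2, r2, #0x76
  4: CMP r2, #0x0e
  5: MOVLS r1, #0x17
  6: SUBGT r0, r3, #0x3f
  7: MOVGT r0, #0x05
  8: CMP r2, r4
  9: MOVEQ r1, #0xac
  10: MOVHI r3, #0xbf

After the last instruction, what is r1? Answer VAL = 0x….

VAL = 0x04

[0] flags=1010 → (cmp)
[1] flags=1010 MI?T → r0=0xd3
[2] flags=1010 HI?T → r0=0x49
[3] flags=1010 LT?T → r2=0x7e
[4] flags=0010 → (cmp)
[5] flags=0010 LS?F → skip
[6] flags=0010 GT?T → r0=0x7c
[7] flags=0010 GT?T → r0=0x05
[8] flags=0010 → (cmp)
[9] flags=0010 EQ?F → skip
[10] flags=0010 HI?T → r3=0xbf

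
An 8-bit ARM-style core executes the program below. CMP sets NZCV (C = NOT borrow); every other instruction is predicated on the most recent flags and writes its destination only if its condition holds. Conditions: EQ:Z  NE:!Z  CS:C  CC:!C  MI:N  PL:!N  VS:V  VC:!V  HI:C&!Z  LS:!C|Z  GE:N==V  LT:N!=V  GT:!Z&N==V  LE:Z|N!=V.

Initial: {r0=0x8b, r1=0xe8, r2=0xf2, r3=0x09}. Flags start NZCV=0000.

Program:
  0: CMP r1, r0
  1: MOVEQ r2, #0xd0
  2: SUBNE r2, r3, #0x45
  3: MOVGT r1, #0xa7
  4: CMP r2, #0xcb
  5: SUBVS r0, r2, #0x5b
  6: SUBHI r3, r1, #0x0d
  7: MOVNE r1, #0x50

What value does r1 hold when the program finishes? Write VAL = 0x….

VAL = 0x50

0: ✓ CMP  NZCV=0010
1: · MOVEQ
2: ✓ SUBNE  r2←0xc4
3: ✓ MOVGT  r1←0xa7
4: ✓ CMP  NZCV=1000
5: · SUBVS
6: · SUBHI
7: ✓ MOVNE  r1←0x50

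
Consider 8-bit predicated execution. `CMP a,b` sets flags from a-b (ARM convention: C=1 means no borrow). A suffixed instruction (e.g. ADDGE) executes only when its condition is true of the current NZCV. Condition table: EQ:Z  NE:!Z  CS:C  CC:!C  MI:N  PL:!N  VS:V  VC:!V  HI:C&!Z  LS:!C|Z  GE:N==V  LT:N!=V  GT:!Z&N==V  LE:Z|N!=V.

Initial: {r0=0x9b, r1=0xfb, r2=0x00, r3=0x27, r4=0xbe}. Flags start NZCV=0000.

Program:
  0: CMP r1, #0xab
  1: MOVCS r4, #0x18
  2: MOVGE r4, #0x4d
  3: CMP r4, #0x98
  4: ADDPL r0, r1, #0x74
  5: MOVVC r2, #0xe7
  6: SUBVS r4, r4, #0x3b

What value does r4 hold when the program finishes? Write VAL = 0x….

VAL = 0x12

[0] flags=0010 → (cmp)
[1] flags=0010 CS?T → r4=0x18
[2] flags=0010 GE?T → r4=0x4d
[3] flags=1001 → (cmp)
[4] flags=1001 PL?F → skip
[5] flags=1001 VC?F → skip
[6] flags=1001 VS?T → r4=0x12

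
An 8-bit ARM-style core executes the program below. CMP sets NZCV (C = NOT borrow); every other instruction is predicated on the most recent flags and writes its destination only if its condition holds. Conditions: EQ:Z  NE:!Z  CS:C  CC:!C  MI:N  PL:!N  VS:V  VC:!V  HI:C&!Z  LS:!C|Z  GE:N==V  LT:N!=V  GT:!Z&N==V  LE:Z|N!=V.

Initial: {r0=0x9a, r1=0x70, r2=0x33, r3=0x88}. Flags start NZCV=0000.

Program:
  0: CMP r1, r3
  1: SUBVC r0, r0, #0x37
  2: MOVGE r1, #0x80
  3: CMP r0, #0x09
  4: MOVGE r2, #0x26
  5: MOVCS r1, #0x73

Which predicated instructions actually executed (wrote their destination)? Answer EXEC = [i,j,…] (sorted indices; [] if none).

EXEC = [2,5]

0: ✓ CMP  NZCV=1001
1: · SUBVC
2: ✓ MOVGE  r1←0x80
3: ✓ CMP  NZCV=1010
4: · MOVGE
5: ✓ MOVCS  r1←0x73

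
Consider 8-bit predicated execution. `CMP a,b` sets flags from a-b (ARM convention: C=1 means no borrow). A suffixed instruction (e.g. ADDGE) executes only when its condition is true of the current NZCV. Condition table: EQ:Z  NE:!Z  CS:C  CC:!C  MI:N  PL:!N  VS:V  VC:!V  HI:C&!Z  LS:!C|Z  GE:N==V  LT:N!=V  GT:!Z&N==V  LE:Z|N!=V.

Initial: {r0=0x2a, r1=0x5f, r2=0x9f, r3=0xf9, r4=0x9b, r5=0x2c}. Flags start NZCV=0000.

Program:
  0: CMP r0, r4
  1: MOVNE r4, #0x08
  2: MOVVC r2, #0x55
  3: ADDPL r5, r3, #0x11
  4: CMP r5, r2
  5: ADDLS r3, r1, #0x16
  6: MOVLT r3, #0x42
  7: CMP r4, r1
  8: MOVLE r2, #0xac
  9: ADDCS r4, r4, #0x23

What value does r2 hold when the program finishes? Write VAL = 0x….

VAL = 0xac

0: ✓ CMP  NZCV=1001
1: ✓ MOVNE  r4←0x08
2: · MOVVC
3: · ADDPL
4: ✓ CMP  NZCV=1001
5: ✓ ADDLS  r3←0x75
6: · MOVLT
7: ✓ CMP  NZCV=1000
8: ✓ MOVLE  r2←0xac
9: · ADDCS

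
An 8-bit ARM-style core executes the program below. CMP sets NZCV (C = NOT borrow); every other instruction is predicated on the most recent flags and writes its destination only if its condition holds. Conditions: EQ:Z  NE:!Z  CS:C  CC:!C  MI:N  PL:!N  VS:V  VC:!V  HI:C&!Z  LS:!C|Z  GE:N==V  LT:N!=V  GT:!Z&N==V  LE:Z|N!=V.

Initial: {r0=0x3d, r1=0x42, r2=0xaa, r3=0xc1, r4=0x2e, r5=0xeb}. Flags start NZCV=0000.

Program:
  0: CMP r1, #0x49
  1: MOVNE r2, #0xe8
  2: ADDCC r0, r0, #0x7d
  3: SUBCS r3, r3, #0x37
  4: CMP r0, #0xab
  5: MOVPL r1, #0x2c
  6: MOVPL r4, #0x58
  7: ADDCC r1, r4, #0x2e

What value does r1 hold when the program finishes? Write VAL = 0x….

VAL = 0x2c

[0] flags=1000 → (cmp)
[1] flags=1000 NE?T → r2=0xe8
[2] flags=1000 CC?T → r0=0xba
[3] flags=1000 CS?F → skip
[4] flags=0010 → (cmp)
[5] flags=0010 PL?T → r1=0x2c
[6] flags=0010 PL?T → r4=0x58
[7] flags=0010 CC?F → skip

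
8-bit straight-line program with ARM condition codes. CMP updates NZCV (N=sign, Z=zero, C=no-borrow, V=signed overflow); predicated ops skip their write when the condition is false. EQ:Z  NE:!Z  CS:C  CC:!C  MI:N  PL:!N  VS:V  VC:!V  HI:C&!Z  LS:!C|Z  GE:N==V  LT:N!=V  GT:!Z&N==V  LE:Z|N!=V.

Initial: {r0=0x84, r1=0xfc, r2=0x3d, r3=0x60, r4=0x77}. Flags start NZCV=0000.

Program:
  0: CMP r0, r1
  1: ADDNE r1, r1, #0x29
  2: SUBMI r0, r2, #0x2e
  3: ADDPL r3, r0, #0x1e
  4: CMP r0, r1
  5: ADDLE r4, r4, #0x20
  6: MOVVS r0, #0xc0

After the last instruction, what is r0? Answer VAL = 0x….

0: ✓ CMP  NZCV=1000
1: ✓ ADDNE  r1←0x25
2: ✓ SUBMI  r0←0x0f
3: · ADDPL
4: ✓ CMP  NZCV=1000
5: ✓ ADDLE  r4←0x97
6: · MOVVS

VAL = 0x0f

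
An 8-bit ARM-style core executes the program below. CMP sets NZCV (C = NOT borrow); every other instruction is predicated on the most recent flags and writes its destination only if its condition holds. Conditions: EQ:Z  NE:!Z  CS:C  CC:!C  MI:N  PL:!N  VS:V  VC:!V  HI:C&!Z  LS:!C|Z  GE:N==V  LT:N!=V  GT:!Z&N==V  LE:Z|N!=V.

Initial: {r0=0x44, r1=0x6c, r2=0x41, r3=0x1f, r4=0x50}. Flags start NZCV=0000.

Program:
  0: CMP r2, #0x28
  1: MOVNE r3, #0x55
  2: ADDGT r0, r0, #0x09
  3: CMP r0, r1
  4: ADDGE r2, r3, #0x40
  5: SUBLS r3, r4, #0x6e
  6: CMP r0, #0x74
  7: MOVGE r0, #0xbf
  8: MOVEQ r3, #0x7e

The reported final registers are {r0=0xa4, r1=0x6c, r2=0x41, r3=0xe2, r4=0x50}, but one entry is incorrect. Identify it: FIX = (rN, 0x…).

FIX = (r0, 0x4d)

0: ✓ CMP  NZCV=0010
1: ✓ MOVNE  r3←0x55
2: ✓ ADDGT  r0←0x4d
3: ✓ CMP  NZCV=1000
4: · ADDGE
5: ✓ SUBLS  r3←0xe2
6: ✓ CMP  NZCV=1000
7: · MOVGE
8: · MOVEQ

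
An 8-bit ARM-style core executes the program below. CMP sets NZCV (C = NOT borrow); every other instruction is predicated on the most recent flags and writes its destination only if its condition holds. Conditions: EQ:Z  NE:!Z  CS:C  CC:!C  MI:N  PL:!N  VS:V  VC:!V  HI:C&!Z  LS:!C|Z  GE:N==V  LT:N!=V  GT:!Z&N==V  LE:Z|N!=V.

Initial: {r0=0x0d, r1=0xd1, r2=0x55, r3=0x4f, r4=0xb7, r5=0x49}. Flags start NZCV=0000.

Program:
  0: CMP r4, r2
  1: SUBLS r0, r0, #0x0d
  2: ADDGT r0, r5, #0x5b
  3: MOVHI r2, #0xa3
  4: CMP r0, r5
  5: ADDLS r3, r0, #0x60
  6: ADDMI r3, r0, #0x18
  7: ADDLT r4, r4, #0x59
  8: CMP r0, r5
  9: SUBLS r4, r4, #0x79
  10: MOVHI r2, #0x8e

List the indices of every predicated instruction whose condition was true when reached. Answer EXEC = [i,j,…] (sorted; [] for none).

0: ✓ CMP  NZCV=0011
1: · SUBLS
2: · ADDGT
3: ✓ MOVHI  r2←0xa3
4: ✓ CMP  NZCV=1000
5: ✓ ADDLS  r3←0x6d
6: ✓ ADDMI  r3←0x25
7: ✓ ADDLT  r4←0x10
8: ✓ CMP  NZCV=1000
9: ✓ SUBLS  r4←0x97
10: · MOVHI

EXEC = [3,5,6,7,9]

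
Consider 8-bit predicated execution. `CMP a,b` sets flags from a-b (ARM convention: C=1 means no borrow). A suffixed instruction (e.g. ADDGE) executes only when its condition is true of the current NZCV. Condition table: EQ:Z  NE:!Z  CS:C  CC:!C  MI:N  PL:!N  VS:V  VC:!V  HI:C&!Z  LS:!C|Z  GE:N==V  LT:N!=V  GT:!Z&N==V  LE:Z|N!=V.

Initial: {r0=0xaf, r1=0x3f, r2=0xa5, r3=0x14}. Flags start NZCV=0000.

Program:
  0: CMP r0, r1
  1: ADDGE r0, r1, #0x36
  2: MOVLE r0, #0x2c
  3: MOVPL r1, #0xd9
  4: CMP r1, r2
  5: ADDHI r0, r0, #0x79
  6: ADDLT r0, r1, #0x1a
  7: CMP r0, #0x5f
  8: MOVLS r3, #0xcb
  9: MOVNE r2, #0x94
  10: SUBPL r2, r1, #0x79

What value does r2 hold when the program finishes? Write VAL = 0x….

0: ✓ CMP  NZCV=0011
1: · ADDGE
2: ✓ MOVLE  r0←0x2c
3: ✓ MOVPL  r1←0xd9
4: ✓ CMP  NZCV=0010
5: ✓ ADDHI  r0←0xa5
6: · ADDLT
7: ✓ CMP  NZCV=0011
8: · MOVLS
9: ✓ MOVNE  r2←0x94
10: ✓ SUBPL  r2←0x60

VAL = 0x60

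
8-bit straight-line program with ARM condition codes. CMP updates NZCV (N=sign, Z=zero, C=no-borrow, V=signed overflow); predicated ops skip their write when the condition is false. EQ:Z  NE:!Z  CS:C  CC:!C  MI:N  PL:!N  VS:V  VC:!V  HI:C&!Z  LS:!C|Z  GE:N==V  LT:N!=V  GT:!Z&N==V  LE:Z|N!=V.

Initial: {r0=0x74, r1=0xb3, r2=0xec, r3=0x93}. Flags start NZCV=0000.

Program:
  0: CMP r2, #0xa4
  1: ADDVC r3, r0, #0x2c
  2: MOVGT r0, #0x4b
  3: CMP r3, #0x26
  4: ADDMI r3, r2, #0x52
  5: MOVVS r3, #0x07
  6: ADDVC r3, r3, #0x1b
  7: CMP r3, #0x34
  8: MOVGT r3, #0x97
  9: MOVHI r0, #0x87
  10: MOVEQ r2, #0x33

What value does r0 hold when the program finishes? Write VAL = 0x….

0: ✓ CMP  NZCV=0010
1: ✓ ADDVC  r3←0xa0
2: ✓ MOVGT  r0←0x4b
3: ✓ CMP  NZCV=0011
4: · ADDMI
5: ✓ MOVVS  r3←0x07
6: · ADDVC
7: ✓ CMP  NZCV=1000
8: · MOVGT
9: · MOVHI
10: · MOVEQ

VAL = 0x4b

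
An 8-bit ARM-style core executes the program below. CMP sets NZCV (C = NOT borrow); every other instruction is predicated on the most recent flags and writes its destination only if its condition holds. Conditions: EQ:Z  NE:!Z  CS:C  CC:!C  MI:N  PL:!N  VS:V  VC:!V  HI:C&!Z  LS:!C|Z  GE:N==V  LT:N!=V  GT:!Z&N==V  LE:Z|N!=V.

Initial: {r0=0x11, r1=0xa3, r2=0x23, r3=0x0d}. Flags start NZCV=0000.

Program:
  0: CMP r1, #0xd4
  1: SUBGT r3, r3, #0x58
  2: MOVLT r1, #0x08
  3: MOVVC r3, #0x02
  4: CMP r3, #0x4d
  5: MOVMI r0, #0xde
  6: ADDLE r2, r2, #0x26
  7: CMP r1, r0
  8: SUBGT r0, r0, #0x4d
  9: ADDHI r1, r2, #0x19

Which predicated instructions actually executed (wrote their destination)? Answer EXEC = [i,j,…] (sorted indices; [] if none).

EXEC = [2,3,5,6,8]

[0] flags=1000 → (cmp)
[1] flags=1000 GT?F → skip
[2] flags=1000 LT?T → r1=0x08
[3] flags=1000 VC?T → r3=0x02
[4] flags=1000 → (cmp)
[5] flags=1000 MI?T → r0=0xde
[6] flags=1000 LE?T → r2=0x49
[7] flags=0000 → (cmp)
[8] flags=0000 GT?T → r0=0x91
[9] flags=0000 HI?F → skip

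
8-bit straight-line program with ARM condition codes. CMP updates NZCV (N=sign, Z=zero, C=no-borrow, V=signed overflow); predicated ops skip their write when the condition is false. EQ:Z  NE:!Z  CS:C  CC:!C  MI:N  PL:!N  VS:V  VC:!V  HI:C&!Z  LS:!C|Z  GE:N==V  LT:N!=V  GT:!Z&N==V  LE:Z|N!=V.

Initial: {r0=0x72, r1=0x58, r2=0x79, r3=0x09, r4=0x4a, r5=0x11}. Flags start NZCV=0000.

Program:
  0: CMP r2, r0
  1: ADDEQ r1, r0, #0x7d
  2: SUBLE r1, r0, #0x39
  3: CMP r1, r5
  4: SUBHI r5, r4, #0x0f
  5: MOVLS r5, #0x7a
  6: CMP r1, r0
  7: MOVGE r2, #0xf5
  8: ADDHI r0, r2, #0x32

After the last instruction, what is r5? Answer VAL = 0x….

VAL = 0x3b

0: ✓ CMP  NZCV=0010
1: · ADDEQ
2: · SUBLE
3: ✓ CMP  NZCV=0010
4: ✓ SUBHI  r5←0x3b
5: · MOVLS
6: ✓ CMP  NZCV=1000
7: · MOVGE
8: · ADDHI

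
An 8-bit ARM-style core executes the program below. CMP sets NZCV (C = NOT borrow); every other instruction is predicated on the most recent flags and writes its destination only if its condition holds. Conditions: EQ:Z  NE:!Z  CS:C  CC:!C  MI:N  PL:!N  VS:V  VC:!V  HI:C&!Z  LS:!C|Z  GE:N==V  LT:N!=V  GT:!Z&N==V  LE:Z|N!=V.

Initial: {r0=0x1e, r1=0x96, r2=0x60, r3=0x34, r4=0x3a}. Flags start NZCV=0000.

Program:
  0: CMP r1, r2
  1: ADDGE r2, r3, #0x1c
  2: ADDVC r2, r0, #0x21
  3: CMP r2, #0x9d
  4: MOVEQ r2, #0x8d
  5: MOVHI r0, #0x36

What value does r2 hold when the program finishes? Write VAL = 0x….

[0] flags=0011 → (cmp)
[1] flags=0011 GE?F → skip
[2] flags=0011 VC?F → skip
[3] flags=1001 → (cmp)
[4] flags=1001 EQ?F → skip
[5] flags=1001 HI?F → skip

VAL = 0x60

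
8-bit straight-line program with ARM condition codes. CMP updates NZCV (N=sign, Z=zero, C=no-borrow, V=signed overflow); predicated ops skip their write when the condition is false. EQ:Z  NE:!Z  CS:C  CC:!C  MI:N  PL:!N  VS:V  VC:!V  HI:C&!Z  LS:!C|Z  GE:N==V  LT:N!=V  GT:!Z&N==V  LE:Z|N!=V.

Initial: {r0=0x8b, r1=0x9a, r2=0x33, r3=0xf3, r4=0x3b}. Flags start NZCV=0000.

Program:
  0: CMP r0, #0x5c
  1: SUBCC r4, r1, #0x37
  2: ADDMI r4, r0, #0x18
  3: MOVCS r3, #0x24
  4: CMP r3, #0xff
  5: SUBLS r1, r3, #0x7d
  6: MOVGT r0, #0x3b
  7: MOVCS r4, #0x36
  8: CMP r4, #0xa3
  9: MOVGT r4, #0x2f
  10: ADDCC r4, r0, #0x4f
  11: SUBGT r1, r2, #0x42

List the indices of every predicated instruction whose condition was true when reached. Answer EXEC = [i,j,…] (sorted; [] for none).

EXEC = [3,5,6,9,10,11]

[0] flags=0011 → (cmp)
[1] flags=0011 CC?F → skip
[2] flags=0011 MI?F → skip
[3] flags=0011 CS?T → r3=0x24
[4] flags=0000 → (cmp)
[5] flags=0000 LS?T → r1=0xa7
[6] flags=0000 GT?T → r0=0x3b
[7] flags=0000 CS?F → skip
[8] flags=1001 → (cmp)
[9] flags=1001 GT?T → r4=0x2f
[10] flags=1001 CC?T → r4=0x8a
[11] flags=1001 GT?T → r1=0xf1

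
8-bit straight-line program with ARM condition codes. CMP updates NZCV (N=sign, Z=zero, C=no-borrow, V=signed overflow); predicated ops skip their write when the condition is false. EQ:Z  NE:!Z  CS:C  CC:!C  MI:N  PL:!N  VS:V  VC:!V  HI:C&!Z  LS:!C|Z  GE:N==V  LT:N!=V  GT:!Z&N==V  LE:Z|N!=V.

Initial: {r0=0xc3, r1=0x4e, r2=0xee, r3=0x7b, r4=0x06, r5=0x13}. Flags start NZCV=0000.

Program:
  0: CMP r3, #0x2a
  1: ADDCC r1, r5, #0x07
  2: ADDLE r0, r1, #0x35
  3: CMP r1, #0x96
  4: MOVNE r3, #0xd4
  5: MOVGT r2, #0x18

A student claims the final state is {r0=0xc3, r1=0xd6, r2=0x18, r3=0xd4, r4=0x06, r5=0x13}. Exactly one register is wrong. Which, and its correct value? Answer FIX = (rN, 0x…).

0: ✓ CMP  NZCV=0010
1: · ADDCC
2: · ADDLE
3: ✓ CMP  NZCV=1001
4: ✓ MOVNE  r3←0xd4
5: ✓ MOVGT  r2←0x18

FIX = (r1, 0x4e)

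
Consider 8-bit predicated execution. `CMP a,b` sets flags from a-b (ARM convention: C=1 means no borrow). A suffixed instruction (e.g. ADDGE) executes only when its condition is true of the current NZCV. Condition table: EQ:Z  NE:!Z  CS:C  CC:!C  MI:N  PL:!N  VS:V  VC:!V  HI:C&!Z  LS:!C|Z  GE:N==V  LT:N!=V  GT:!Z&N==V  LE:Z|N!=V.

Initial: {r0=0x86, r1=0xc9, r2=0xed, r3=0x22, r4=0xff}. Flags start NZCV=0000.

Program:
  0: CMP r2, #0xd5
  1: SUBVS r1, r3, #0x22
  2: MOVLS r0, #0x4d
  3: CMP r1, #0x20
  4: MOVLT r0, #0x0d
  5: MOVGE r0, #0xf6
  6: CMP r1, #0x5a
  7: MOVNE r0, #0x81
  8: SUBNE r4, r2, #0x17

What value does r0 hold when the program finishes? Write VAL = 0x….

VAL = 0x81

0: ✓ CMP  NZCV=0010
1: · SUBVS
2: · MOVLS
3: ✓ CMP  NZCV=1010
4: ✓ MOVLT  r0←0x0d
5: · MOVGE
6: ✓ CMP  NZCV=0011
7: ✓ MOVNE  r0←0x81
8: ✓ SUBNE  r4←0xd6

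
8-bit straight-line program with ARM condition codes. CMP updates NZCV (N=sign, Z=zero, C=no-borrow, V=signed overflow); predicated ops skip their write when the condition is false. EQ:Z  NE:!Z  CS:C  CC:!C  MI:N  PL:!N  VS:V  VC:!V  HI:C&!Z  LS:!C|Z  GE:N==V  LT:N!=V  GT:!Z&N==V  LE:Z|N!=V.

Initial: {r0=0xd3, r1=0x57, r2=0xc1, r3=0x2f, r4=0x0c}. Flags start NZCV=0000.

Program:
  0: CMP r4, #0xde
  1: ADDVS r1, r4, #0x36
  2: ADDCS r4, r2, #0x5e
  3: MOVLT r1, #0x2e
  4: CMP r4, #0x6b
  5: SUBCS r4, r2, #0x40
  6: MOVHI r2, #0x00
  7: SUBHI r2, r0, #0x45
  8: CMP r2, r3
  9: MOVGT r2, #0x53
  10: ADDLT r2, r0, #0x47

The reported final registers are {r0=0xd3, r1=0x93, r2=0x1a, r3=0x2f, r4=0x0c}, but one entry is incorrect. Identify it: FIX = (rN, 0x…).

FIX = (r1, 0x57)

[0] flags=0000 → (cmp)
[1] flags=0000 VS?F → skip
[2] flags=0000 CS?F → skip
[3] flags=0000 LT?F → skip
[4] flags=1000 → (cmp)
[5] flags=1000 CS?F → skip
[6] flags=1000 HI?F → skip
[7] flags=1000 HI?F → skip
[8] flags=1010 → (cmp)
[9] flags=1010 GT?F → skip
[10] flags=1010 LT?T → r2=0x1a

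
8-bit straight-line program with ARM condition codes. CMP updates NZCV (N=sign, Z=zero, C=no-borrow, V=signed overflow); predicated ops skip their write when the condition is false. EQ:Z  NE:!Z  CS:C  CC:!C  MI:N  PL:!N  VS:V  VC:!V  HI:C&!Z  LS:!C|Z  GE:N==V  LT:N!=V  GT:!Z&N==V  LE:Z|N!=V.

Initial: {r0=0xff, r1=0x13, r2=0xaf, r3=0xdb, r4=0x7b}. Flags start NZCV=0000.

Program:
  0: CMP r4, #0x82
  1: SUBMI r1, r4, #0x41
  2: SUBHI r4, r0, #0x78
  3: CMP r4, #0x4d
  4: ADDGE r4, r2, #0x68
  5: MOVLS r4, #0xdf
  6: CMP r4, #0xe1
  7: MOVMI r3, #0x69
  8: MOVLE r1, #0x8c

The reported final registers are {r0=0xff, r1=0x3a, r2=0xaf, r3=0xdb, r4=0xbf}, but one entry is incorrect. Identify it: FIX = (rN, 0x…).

[0] flags=1001 → (cmp)
[1] flags=1001 MI?T → r1=0x3a
[2] flags=1001 HI?F → skip
[3] flags=0010 → (cmp)
[4] flags=0010 GE?T → r4=0x17
[5] flags=0010 LS?F → skip
[6] flags=0000 → (cmp)
[7] flags=0000 MI?F → skip
[8] flags=0000 LE?F → skip

FIX = (r4, 0x17)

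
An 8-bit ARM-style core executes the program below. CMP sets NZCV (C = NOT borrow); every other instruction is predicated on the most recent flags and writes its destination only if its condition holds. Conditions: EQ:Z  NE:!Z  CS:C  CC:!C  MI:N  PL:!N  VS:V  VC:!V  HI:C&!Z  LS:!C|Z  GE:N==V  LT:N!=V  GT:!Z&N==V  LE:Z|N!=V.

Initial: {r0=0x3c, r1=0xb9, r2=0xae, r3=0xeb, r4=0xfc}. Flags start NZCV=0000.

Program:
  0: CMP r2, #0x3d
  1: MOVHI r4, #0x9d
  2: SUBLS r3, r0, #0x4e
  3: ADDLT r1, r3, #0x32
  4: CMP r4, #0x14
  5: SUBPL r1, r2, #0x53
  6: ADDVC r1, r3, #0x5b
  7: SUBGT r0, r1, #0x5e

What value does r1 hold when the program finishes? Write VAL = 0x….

VAL = 0x46

0: ✓ CMP  NZCV=0011
1: ✓ MOVHI  r4←0x9d
2: · SUBLS
3: ✓ ADDLT  r1←0x1d
4: ✓ CMP  NZCV=1010
5: · SUBPL
6: ✓ ADDVC  r1←0x46
7: · SUBGT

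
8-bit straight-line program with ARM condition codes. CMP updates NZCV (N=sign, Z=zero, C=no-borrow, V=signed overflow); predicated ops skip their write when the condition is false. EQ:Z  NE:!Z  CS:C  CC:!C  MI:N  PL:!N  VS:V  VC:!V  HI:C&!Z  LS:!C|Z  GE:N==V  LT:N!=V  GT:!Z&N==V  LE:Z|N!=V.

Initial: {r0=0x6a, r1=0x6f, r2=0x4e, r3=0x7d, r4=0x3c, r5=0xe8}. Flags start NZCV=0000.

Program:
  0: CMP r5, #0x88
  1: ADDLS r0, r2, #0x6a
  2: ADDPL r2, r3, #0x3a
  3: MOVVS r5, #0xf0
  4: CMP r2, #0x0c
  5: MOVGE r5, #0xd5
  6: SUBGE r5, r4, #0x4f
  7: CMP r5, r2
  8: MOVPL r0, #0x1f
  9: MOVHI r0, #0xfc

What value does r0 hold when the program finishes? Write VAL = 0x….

VAL = 0xfc

[0] flags=0010 → (cmp)
[1] flags=0010 LS?F → skip
[2] flags=0010 PL?T → r2=0xb7
[3] flags=0010 VS?F → skip
[4] flags=1010 → (cmp)
[5] flags=1010 GE?F → skip
[6] flags=1010 GE?F → skip
[7] flags=0010 → (cmp)
[8] flags=0010 PL?T → r0=0x1f
[9] flags=0010 HI?T → r0=0xfc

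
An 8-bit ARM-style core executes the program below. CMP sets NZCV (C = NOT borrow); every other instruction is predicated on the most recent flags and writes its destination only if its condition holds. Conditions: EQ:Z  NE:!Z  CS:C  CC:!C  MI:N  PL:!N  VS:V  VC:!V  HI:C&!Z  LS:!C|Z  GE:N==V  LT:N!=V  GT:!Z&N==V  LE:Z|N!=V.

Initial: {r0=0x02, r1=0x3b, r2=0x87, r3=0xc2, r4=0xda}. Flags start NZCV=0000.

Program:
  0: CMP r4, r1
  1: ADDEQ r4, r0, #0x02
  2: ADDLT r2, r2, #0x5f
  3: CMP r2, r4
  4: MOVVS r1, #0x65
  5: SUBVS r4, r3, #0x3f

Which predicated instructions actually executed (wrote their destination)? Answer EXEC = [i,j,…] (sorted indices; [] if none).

EXEC = [2]

0: ✓ CMP  NZCV=1010
1: · ADDEQ
2: ✓ ADDLT  r2←0xe6
3: ✓ CMP  NZCV=0010
4: · MOVVS
5: · SUBVS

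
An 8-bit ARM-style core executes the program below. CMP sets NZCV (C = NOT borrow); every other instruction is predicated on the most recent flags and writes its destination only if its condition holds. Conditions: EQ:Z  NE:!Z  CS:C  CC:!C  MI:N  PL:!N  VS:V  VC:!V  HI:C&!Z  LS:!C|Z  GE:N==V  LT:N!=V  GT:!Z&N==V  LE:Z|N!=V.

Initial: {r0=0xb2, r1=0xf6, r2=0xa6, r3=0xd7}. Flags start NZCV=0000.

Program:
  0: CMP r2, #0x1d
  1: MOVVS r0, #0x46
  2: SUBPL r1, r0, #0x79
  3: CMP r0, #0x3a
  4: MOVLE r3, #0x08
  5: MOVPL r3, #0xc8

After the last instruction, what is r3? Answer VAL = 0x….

VAL = 0xc8

0: ✓ CMP  NZCV=1010
1: · MOVVS
2: · SUBPL
3: ✓ CMP  NZCV=0011
4: ✓ MOVLE  r3←0x08
5: ✓ MOVPL  r3←0xc8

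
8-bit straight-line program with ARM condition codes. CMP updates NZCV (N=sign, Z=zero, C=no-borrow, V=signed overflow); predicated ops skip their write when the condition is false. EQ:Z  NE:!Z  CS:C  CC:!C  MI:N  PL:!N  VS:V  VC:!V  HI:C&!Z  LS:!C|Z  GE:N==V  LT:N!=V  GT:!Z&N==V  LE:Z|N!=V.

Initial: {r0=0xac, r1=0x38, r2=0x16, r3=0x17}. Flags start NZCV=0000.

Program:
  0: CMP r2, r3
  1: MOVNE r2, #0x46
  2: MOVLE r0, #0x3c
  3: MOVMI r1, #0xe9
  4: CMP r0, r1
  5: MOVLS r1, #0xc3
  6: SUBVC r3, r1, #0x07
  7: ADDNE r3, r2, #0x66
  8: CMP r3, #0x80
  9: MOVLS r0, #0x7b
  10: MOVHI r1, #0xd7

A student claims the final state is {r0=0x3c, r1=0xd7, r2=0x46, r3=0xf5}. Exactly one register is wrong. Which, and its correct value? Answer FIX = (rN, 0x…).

[0] flags=1000 → (cmp)
[1] flags=1000 NE?T → r2=0x46
[2] flags=1000 LE?T → r0=0x3c
[3] flags=1000 MI?T → r1=0xe9
[4] flags=0000 → (cmp)
[5] flags=0000 LS?T → r1=0xc3
[6] flags=0000 VC?T → r3=0xbc
[7] flags=0000 NE?T → r3=0xac
[8] flags=0010 → (cmp)
[9] flags=0010 LS?F → skip
[10] flags=0010 HI?T → r1=0xd7

FIX = (r3, 0xac)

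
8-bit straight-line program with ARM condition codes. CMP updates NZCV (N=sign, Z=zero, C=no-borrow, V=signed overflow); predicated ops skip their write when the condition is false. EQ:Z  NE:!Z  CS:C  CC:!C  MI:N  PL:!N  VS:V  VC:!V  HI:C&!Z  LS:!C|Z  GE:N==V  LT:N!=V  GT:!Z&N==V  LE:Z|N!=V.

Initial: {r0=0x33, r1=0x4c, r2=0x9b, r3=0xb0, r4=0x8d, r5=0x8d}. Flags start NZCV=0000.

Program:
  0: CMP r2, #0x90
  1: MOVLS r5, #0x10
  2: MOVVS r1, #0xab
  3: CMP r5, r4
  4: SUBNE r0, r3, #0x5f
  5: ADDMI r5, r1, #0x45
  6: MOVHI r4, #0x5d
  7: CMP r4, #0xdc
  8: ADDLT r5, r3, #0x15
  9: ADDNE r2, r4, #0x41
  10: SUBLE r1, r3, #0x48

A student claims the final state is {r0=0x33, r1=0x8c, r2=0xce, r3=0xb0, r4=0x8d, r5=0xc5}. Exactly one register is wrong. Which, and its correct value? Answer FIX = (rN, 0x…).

0: ✓ CMP  NZCV=0010
1: · MOVLS
2: · MOVVS
3: ✓ CMP  NZCV=0110
4: · SUBNE
5: · ADDMI
6: · MOVHI
7: ✓ CMP  NZCV=1000
8: ✓ ADDLT  r5←0xc5
9: ✓ ADDNE  r2←0xce
10: ✓ SUBLE  r1←0x68

FIX = (r1, 0x68)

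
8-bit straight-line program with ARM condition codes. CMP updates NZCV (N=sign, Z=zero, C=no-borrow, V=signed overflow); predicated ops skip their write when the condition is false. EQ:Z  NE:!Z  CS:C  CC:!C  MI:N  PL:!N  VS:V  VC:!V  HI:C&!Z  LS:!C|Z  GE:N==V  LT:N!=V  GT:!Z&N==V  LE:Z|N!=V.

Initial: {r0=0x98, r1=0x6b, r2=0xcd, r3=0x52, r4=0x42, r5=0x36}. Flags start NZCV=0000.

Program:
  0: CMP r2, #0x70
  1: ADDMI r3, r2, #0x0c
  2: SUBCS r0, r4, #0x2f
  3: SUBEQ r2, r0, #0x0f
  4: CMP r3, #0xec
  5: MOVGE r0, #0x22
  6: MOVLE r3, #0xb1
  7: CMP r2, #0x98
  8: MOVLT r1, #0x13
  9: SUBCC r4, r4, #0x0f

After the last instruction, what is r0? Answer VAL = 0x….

VAL = 0x22

[0] flags=0011 → (cmp)
[1] flags=0011 MI?F → skip
[2] flags=0011 CS?T → r0=0x13
[3] flags=0011 EQ?F → skip
[4] flags=0000 → (cmp)
[5] flags=0000 GE?T → r0=0x22
[6] flags=0000 LE?F → skip
[7] flags=0010 → (cmp)
[8] flags=0010 LT?F → skip
[9] flags=0010 CC?F → skip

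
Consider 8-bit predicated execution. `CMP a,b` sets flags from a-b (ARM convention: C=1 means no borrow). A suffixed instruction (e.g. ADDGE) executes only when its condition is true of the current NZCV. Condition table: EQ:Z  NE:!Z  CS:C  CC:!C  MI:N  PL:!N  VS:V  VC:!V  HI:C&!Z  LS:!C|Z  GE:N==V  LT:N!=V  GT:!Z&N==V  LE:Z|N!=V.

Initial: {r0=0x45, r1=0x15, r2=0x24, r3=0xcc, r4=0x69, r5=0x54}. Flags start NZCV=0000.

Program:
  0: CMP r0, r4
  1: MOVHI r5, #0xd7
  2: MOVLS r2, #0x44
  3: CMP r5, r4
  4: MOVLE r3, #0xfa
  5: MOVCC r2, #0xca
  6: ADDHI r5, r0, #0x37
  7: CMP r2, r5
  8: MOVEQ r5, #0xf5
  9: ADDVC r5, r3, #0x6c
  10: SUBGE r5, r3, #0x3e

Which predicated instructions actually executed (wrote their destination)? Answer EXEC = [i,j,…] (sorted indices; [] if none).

0: ✓ CMP  NZCV=1000
1: · MOVHI
2: ✓ MOVLS  r2←0x44
3: ✓ CMP  NZCV=1000
4: ✓ MOVLE  r3←0xfa
5: ✓ MOVCC  r2←0xca
6: · ADDHI
7: ✓ CMP  NZCV=0011
8: · MOVEQ
9: · ADDVC
10: · SUBGE

EXEC = [2,4,5]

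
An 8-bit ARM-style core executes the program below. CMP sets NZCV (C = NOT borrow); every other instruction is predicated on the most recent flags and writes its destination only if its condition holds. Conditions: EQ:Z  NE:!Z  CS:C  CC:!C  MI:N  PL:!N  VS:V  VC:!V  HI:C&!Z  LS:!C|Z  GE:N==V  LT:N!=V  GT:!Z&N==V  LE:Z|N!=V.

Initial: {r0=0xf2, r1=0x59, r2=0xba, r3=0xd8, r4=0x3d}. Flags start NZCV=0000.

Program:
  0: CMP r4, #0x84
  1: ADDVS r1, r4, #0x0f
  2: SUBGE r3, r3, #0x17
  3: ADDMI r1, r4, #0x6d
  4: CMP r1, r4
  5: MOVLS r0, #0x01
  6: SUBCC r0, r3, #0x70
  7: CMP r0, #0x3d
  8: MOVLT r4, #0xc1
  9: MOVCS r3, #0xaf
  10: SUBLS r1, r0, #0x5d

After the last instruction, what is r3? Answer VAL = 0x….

0: ✓ CMP  NZCV=1001
1: ✓ ADDVS  r1←0x4c
2: ✓ SUBGE  r3←0xc1
3: ✓ ADDMI  r1←0xaa
4: ✓ CMP  NZCV=0011
5: · MOVLS
6: · SUBCC
7: ✓ CMP  NZCV=1010
8: ✓ MOVLT  r4←0xc1
9: ✓ MOVCS  r3←0xaf
10: · SUBLS

VAL = 0xaf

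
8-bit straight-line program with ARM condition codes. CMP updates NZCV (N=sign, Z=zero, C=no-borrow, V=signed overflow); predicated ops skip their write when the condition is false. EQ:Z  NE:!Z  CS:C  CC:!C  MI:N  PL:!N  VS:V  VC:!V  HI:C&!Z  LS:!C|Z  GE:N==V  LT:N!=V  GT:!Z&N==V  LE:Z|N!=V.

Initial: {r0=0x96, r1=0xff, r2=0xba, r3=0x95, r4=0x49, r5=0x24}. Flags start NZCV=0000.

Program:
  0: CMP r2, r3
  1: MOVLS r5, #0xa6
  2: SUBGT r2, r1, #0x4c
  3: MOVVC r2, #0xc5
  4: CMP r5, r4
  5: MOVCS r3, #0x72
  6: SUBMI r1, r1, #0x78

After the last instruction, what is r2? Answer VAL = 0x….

0: ✓ CMP  NZCV=0010
1: · MOVLS
2: ✓ SUBGT  r2←0xb3
3: ✓ MOVVC  r2←0xc5
4: ✓ CMP  NZCV=1000
5: · MOVCS
6: ✓ SUBMI  r1←0x87

VAL = 0xc5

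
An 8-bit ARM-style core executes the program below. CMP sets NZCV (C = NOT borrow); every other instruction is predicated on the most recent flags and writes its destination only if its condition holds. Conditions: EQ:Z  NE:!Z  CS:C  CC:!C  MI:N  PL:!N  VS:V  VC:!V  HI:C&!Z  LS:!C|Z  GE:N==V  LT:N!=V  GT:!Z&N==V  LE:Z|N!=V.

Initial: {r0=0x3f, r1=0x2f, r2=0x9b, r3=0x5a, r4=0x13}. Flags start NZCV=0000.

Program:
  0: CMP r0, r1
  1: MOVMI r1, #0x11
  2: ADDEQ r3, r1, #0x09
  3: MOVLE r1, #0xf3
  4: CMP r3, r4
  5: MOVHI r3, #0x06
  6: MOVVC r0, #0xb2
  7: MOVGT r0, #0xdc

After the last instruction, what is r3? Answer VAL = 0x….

VAL = 0x06

0: ✓ CMP  NZCV=0010
1: · MOVMI
2: · ADDEQ
3: · MOVLE
4: ✓ CMP  NZCV=0010
5: ✓ MOVHI  r3←0x06
6: ✓ MOVVC  r0←0xb2
7: ✓ MOVGT  r0←0xdc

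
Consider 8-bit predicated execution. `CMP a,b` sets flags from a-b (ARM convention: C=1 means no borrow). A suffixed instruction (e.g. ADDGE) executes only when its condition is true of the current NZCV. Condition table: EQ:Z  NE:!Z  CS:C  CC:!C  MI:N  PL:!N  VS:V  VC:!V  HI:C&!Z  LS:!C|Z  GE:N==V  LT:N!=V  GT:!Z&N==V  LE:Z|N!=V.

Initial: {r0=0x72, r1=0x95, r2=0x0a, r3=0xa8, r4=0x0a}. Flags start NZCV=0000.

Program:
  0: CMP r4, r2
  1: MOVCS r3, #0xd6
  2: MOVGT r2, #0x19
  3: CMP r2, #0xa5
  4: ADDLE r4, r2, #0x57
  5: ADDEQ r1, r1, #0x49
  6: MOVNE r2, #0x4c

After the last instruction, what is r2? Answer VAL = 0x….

VAL = 0x4c

[0] flags=0110 → (cmp)
[1] flags=0110 CS?T → r3=0xd6
[2] flags=0110 GT?F → skip
[3] flags=0000 → (cmp)
[4] flags=0000 LE?F → skip
[5] flags=0000 EQ?F → skip
[6] flags=0000 NE?T → r2=0x4c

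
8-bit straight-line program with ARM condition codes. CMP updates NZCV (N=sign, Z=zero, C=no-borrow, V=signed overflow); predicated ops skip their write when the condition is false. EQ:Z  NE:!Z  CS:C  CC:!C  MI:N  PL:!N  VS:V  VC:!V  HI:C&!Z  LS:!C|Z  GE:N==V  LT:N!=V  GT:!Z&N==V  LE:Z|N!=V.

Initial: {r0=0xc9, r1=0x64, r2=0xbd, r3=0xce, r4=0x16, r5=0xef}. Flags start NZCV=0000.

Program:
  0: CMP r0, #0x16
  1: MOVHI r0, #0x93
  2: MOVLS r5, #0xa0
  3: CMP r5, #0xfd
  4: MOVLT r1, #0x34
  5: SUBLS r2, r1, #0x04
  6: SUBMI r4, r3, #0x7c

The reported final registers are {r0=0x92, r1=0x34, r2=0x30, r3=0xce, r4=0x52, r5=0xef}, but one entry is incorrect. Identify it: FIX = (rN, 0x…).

0: ✓ CMP  NZCV=1010
1: ✓ MOVHI  r0←0x93
2: · MOVLS
3: ✓ CMP  NZCV=1000
4: ✓ MOVLT  r1←0x34
5: ✓ SUBLS  r2←0x30
6: ✓ SUBMI  r4←0x52

FIX = (r0, 0x93)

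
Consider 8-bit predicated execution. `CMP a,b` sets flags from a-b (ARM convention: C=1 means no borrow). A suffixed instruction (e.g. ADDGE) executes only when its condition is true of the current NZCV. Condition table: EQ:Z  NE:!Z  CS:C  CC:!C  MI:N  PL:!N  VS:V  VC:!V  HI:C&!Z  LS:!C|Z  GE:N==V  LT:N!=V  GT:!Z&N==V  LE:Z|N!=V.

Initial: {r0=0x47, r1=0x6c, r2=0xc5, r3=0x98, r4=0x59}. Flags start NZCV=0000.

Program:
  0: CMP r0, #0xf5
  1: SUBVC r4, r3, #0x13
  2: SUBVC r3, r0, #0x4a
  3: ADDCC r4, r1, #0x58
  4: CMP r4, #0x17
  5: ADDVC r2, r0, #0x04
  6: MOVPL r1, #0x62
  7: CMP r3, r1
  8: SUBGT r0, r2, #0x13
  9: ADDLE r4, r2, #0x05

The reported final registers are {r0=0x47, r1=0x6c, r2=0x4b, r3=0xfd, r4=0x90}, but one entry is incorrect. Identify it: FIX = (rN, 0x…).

FIX = (r4, 0x50)

[0] flags=0000 → (cmp)
[1] flags=0000 VC?T → r4=0x85
[2] flags=0000 VC?T → r3=0xfd
[3] flags=0000 CC?T → r4=0xc4
[4] flags=1010 → (cmp)
[5] flags=1010 VC?T → r2=0x4b
[6] flags=1010 PL?F → skip
[7] flags=1010 → (cmp)
[8] flags=1010 GT?F → skip
[9] flags=1010 LE?T → r4=0x50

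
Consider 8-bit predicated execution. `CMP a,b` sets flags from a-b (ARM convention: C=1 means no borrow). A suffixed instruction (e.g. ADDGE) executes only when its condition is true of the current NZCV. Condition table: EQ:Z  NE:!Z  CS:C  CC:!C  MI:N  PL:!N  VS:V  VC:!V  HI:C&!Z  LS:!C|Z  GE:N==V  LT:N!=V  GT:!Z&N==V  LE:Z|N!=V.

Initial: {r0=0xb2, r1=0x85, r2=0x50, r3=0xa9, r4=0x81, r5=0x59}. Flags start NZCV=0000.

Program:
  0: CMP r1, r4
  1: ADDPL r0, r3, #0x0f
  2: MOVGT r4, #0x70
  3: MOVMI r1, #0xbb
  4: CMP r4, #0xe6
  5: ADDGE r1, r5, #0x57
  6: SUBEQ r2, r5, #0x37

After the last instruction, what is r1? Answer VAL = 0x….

VAL = 0xb0

[0] flags=0010 → (cmp)
[1] flags=0010 PL?T → r0=0xb8
[2] flags=0010 GT?T → r4=0x70
[3] flags=0010 MI?F → skip
[4] flags=1001 → (cmp)
[5] flags=1001 GE?T → r1=0xb0
[6] flags=1001 EQ?F → skip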